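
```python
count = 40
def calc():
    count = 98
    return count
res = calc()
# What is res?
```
98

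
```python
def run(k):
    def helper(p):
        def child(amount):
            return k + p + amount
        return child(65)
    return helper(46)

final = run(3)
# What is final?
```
114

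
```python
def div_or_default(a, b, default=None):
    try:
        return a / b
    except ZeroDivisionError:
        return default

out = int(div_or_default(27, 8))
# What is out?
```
3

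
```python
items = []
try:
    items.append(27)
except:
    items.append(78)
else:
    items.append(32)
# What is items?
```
[27, 32]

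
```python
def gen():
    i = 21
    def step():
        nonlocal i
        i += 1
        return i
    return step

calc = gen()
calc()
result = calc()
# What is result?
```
23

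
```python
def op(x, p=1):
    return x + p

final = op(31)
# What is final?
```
32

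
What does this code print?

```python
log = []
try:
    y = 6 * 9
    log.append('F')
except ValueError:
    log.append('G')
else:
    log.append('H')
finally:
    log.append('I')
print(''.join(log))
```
FHI

else runs before finally when no exception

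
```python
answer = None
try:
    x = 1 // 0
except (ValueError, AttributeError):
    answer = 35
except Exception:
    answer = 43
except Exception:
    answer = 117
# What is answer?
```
43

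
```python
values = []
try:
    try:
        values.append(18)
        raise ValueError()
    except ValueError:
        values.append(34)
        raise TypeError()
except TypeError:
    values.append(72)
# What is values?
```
[18, 34, 72]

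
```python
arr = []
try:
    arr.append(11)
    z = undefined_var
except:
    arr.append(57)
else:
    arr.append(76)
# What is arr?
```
[11, 57]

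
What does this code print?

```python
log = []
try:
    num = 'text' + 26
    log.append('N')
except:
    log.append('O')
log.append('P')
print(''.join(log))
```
OP

Exception raised in try, caught by bare except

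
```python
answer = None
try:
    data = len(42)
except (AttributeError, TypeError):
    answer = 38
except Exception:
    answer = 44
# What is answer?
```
38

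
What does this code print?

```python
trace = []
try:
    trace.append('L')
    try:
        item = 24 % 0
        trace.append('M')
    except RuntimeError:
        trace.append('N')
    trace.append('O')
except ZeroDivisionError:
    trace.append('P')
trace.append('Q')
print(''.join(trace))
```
LPQ

Inner handler doesn't match, propagates to outer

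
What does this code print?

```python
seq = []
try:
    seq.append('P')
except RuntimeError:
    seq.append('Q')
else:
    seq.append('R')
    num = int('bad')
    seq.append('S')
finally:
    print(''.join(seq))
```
PR

Try succeeds, else appends 'R', ValueError in else is uncaught, finally prints before exception propagates ('S' never appended)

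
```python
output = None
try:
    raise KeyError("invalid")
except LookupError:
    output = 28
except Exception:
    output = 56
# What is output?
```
28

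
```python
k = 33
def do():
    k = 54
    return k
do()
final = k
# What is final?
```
33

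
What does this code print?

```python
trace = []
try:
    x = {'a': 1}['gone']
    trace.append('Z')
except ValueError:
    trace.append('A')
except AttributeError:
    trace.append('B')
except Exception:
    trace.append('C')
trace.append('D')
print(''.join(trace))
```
CD

KeyError not specifically caught, falls to Exception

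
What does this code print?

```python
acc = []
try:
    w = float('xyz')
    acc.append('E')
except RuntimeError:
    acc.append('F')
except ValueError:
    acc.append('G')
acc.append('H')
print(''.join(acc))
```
GH

ValueError is caught by its specific handler, not RuntimeError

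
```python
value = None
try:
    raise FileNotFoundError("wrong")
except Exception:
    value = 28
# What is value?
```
28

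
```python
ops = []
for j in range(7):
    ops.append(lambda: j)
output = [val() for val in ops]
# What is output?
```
[6, 6, 6, 6, 6, 6, 6]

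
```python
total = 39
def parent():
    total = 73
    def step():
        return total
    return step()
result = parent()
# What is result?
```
73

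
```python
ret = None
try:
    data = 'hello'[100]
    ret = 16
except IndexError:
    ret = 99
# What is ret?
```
99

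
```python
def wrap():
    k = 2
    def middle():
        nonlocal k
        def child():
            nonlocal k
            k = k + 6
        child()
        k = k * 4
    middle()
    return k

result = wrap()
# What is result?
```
32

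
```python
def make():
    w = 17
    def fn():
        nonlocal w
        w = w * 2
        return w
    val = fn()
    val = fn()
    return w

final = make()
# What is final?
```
68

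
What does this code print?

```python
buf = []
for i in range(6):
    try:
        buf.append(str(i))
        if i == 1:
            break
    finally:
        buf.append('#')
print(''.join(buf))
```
0#1#

finally runs even when breaking out of loop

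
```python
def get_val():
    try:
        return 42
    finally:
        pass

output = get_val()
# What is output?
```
42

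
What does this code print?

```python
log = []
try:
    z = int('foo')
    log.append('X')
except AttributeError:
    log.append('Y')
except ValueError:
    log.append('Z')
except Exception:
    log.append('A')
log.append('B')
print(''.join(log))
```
ZB

ValueError matches before generic Exception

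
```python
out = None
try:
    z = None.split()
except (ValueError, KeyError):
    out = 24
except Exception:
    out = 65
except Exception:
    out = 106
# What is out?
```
65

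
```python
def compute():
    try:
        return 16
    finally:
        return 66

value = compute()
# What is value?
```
66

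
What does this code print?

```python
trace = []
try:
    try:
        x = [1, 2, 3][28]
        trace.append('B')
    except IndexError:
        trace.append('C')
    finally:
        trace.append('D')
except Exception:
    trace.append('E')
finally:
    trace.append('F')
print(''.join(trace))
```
CDF

Both finally blocks run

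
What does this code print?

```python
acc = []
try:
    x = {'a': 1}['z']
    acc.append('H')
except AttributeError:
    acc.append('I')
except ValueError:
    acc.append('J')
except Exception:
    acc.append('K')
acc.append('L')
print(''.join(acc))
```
KL

KeyError not specifically caught, falls to Exception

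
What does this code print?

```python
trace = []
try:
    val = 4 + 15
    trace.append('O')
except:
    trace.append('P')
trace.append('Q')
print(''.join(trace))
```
OQ

No exception, try block completes normally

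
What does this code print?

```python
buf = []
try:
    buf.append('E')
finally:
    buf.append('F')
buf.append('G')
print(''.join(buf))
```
EFG

try/finally without except, no exception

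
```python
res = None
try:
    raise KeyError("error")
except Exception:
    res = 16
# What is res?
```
16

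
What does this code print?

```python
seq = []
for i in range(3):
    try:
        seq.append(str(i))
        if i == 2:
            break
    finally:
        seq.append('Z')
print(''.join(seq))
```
0Z1Z2Z

finally runs even when breaking out of loop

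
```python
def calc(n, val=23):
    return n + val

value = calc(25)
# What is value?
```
48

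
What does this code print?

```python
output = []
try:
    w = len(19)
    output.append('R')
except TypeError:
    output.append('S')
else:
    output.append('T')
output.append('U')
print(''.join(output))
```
SU

else block skipped when exception is caught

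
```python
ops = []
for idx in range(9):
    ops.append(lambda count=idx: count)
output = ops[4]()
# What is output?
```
4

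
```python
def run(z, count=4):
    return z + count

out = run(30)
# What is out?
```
34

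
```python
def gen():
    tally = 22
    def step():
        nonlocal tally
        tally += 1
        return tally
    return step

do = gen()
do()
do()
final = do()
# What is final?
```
25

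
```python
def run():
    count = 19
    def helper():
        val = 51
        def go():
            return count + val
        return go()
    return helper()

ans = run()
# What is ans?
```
70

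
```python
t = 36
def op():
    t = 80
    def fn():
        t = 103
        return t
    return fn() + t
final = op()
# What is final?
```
183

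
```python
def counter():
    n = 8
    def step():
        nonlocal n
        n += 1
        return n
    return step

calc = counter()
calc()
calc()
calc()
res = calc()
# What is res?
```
12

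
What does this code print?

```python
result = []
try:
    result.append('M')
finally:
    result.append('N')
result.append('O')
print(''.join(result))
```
MNO

try/finally without except, no exception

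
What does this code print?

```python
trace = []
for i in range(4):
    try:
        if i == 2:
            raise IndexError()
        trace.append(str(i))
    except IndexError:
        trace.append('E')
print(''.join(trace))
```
01E3

Exception on i=2 caught, loop continues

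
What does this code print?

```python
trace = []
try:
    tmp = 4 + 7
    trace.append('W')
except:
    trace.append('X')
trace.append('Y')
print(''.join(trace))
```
WY

No exception, try block completes normally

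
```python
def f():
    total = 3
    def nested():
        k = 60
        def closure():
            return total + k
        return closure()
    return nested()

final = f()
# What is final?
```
63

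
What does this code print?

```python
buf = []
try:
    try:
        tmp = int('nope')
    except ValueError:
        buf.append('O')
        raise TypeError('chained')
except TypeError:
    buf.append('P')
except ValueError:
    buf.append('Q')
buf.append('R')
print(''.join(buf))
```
OPR

TypeError raised and caught, original ValueError not re-raised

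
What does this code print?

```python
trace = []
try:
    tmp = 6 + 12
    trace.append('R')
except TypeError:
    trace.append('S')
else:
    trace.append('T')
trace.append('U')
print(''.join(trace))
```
RTU

else block runs when no exception occurs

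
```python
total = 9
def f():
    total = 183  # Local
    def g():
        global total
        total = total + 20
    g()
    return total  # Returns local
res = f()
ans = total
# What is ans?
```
29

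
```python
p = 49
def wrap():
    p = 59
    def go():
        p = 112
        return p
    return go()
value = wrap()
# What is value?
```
112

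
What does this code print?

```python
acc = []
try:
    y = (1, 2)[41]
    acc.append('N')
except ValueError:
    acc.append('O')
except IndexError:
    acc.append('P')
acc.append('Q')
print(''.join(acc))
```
PQ

IndexError is caught by its specific handler, not ValueError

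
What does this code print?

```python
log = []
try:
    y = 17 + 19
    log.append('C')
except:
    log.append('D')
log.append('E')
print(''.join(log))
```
CE

No exception, try block completes normally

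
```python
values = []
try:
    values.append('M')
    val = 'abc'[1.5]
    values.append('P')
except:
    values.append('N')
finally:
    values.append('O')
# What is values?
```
['M', 'N', 'O']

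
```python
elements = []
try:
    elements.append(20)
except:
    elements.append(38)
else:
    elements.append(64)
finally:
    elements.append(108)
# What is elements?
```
[20, 64, 108]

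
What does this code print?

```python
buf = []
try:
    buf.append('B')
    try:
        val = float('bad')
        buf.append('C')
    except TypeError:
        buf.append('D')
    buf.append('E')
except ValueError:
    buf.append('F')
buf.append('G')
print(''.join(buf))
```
BFG

Inner handler doesn't match, propagates to outer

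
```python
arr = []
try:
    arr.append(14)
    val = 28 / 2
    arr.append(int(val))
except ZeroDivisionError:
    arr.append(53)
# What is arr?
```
[14, 14]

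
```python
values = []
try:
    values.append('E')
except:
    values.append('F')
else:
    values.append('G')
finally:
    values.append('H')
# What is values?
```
['E', 'G', 'H']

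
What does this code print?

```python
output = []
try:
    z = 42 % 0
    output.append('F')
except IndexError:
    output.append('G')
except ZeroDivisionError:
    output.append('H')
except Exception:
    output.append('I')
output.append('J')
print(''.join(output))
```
HJ

ZeroDivisionError matches before generic Exception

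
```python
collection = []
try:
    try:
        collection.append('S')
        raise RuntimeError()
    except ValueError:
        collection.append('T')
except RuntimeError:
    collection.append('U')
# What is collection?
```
['S', 'U']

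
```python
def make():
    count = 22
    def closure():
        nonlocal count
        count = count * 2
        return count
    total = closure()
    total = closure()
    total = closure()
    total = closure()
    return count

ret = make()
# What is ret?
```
352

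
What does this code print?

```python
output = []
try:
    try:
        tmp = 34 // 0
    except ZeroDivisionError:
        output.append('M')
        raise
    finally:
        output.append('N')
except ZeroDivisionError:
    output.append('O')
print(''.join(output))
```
MNO

finally runs before re-raised exception propagates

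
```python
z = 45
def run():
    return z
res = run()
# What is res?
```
45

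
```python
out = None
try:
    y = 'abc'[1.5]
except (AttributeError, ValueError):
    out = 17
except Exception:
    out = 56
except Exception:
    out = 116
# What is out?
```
56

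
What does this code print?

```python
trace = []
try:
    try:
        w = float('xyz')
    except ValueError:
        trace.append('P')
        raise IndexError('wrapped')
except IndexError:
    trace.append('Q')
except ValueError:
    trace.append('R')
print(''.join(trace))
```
PQ

New IndexError raised, caught by outer IndexError handler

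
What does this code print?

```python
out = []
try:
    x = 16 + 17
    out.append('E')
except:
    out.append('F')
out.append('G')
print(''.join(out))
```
EG

No exception, try block completes normally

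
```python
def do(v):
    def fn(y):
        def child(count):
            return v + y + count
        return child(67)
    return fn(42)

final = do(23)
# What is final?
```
132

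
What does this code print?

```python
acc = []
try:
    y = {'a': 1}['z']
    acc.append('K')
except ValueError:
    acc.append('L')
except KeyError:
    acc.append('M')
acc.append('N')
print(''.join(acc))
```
MN

KeyError is caught by its specific handler, not ValueError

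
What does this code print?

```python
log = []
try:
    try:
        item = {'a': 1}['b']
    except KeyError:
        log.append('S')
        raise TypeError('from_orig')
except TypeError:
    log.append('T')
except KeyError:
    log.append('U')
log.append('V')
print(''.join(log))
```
STV

TypeError raised and caught, original KeyError not re-raised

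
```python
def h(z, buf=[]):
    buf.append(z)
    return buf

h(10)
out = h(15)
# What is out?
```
[10, 15]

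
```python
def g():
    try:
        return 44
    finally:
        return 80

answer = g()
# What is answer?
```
80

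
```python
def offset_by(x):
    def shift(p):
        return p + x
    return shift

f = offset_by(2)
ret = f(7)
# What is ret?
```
9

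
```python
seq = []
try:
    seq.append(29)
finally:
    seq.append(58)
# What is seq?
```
[29, 58]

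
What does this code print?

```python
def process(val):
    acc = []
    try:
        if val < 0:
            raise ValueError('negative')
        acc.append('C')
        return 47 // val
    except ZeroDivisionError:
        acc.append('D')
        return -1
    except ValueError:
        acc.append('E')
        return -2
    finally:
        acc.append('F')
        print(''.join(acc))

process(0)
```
CDF

val=0 causes ZeroDivisionError, caught, finally prints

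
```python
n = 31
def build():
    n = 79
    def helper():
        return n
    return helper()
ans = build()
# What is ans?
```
79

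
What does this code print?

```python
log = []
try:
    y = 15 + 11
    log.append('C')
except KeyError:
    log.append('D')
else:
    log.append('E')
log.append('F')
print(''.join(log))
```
CEF

else block runs when no exception occurs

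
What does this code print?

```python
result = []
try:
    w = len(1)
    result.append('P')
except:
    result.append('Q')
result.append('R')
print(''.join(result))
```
QR

Exception raised in try, caught by bare except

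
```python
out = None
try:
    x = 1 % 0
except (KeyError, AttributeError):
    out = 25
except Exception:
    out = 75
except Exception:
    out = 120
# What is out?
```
75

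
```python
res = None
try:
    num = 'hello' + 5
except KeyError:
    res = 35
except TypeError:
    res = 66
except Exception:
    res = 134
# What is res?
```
66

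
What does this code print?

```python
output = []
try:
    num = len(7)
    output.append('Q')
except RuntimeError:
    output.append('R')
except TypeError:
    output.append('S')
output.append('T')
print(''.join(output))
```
ST

TypeError is caught by its specific handler, not RuntimeError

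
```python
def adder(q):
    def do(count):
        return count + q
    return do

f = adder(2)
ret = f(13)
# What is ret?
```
15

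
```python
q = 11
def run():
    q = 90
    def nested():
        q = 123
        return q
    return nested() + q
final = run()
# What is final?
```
213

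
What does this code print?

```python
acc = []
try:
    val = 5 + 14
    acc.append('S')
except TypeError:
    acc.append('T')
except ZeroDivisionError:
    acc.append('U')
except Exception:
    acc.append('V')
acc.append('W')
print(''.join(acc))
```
SW

No exception, try block completes normally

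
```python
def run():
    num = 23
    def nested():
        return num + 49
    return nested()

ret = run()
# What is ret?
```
72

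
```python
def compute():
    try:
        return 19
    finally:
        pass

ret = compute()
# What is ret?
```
19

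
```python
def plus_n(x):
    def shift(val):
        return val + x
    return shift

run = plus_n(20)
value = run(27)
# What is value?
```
47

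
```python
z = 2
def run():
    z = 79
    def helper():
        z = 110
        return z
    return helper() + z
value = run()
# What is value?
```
189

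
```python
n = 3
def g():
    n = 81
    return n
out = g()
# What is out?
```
81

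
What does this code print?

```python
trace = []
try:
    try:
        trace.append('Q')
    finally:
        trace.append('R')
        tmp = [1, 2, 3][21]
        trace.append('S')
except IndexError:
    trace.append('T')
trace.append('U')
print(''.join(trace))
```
QRTU

Exception in inner finally caught by outer except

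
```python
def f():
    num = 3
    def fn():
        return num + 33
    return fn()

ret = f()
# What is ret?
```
36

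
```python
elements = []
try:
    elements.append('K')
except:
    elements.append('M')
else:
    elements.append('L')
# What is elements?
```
['K', 'L']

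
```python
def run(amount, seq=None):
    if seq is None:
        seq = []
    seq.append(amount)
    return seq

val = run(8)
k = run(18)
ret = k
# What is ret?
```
[18]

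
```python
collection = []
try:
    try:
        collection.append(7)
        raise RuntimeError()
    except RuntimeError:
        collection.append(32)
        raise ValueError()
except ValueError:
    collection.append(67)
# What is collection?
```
[7, 32, 67]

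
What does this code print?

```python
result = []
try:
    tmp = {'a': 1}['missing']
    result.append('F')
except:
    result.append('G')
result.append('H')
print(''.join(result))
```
GH

Exception raised in try, caught by bare except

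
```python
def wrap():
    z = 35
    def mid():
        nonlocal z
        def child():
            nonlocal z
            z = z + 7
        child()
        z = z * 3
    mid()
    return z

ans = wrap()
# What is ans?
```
126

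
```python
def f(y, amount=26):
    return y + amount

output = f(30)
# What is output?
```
56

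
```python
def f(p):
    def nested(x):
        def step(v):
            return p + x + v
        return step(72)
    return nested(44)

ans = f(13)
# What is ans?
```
129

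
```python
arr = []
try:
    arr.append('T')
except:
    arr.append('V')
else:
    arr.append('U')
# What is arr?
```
['T', 'U']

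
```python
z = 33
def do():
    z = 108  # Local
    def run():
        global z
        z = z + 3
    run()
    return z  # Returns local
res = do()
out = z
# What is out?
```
36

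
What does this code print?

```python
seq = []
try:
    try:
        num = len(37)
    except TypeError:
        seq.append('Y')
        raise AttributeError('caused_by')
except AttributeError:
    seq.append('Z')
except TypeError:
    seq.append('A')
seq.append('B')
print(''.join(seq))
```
YZB

AttributeError raised and caught, original TypeError not re-raised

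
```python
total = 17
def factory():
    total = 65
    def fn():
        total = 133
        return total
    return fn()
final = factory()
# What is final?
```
133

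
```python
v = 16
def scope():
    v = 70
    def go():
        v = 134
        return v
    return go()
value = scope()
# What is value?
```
134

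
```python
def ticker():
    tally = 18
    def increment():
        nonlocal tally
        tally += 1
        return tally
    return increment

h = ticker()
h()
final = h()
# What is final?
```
20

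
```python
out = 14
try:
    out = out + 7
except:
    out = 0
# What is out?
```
21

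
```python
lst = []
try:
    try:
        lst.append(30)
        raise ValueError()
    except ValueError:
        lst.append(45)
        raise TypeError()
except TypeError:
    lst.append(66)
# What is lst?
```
[30, 45, 66]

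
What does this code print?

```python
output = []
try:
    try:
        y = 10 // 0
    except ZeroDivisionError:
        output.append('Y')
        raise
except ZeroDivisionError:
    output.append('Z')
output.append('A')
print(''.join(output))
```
YZA

raise without argument re-raises current exception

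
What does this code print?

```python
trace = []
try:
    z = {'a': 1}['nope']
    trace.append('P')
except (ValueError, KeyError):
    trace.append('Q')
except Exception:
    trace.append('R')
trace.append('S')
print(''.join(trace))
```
QS

KeyError matches tuple containing it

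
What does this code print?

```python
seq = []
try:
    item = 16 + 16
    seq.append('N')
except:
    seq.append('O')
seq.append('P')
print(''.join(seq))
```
NP

No exception, try block completes normally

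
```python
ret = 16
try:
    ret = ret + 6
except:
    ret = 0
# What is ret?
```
22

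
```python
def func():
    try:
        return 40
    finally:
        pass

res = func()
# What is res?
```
40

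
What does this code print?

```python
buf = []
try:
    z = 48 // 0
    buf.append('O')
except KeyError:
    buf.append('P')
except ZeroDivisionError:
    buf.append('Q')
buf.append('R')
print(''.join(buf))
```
QR

ZeroDivisionError is caught by its specific handler, not KeyError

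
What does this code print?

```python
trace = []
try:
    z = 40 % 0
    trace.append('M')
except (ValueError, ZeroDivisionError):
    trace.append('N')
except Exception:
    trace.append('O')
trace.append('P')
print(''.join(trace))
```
NP

ZeroDivisionError matches tuple containing it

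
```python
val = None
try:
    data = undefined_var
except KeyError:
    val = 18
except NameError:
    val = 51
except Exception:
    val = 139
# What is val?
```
51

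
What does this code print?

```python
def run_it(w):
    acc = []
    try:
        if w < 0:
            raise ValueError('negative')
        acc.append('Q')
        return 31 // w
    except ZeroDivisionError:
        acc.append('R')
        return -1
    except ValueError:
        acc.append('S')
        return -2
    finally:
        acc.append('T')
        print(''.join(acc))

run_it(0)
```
QRT

w=0 causes ZeroDivisionError, caught, finally prints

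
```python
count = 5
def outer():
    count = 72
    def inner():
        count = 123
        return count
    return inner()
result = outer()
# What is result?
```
123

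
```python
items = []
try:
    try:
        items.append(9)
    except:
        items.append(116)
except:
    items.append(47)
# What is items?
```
[9]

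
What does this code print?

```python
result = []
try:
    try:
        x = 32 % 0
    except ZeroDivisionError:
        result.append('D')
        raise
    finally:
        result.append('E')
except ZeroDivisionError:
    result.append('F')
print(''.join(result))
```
DEF

finally runs before re-raised exception propagates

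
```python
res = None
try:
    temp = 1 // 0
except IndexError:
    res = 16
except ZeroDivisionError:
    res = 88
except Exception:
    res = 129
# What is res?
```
88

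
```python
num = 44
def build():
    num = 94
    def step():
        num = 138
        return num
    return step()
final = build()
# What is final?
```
138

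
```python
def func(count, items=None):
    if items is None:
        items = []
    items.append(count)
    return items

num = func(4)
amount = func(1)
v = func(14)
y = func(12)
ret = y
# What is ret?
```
[12]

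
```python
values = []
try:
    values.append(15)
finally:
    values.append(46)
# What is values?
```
[15, 46]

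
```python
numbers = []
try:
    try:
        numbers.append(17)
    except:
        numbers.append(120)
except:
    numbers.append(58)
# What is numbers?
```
[17]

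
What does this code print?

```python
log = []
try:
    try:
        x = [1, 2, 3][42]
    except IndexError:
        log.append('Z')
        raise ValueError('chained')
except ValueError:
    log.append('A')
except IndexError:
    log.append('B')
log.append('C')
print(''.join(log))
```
ZAC

ValueError raised and caught, original IndexError not re-raised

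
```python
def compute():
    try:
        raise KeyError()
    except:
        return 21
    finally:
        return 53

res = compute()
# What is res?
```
53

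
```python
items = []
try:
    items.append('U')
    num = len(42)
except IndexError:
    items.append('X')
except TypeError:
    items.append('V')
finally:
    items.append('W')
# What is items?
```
['U', 'V', 'W']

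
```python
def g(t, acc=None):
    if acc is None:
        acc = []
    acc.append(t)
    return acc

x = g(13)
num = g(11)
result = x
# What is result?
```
[13]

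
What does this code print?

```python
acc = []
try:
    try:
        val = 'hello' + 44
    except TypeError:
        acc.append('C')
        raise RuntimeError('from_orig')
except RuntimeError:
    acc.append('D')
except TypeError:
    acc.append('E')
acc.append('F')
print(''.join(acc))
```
CDF

RuntimeError raised and caught, original TypeError not re-raised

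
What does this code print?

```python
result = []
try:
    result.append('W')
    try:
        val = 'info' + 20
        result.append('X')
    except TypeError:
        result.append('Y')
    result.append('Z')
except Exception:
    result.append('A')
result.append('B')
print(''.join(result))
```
WYZB

Inner exception caught by inner handler, outer continues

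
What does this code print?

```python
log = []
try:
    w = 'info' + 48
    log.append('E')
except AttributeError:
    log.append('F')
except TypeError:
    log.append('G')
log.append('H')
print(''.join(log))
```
GH

TypeError is caught by its specific handler, not AttributeError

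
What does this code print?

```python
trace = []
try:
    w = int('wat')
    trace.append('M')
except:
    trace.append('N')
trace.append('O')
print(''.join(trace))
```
NO

Exception raised in try, caught by bare except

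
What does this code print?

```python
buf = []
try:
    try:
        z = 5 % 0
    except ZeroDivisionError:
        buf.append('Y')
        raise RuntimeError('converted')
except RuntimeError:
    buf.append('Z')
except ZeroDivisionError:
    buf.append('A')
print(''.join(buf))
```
YZ

New RuntimeError raised, caught by outer RuntimeError handler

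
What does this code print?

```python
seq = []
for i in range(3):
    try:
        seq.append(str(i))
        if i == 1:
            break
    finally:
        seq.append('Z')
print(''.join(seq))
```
0Z1Z

finally runs even when breaking out of loop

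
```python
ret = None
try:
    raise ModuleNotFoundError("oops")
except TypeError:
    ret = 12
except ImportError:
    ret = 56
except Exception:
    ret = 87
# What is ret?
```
56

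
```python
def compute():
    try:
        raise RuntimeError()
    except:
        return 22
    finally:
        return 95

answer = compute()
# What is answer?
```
95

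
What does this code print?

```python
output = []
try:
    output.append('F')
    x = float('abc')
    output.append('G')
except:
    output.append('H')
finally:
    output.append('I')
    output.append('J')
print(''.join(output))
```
FHIJ

Code before exception runs, then except, then all of finally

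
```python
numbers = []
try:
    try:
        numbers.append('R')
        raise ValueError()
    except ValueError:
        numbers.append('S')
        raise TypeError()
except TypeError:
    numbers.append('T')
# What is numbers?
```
['R', 'S', 'T']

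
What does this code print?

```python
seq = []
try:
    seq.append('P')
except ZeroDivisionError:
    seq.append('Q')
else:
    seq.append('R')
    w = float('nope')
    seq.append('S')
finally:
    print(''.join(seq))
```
PR

Try succeeds, else appends 'R', ValueError in else is uncaught, finally prints before exception propagates ('S' never appended)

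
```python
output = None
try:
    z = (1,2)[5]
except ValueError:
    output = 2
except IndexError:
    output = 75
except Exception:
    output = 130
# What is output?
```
75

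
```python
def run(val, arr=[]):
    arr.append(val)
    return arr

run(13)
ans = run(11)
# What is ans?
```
[13, 11]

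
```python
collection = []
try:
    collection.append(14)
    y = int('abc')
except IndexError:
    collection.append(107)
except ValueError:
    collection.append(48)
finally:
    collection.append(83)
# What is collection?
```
[14, 48, 83]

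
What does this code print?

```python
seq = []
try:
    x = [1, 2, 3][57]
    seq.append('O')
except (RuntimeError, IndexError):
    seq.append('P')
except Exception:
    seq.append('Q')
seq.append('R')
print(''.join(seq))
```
PR

IndexError matches tuple containing it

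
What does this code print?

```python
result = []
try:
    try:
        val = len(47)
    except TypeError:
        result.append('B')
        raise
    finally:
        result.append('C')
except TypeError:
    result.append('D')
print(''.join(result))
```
BCD

finally runs before re-raised exception propagates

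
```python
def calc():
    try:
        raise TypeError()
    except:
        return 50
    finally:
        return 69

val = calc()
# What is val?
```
69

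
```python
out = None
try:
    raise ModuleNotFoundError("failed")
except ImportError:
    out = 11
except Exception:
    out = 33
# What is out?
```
11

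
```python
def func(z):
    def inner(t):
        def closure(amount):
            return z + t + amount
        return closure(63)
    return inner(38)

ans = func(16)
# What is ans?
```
117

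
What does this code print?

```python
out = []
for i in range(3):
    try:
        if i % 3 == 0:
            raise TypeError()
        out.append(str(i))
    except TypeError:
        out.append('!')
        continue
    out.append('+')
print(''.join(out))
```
!1+2+

continue in except skips rest of loop body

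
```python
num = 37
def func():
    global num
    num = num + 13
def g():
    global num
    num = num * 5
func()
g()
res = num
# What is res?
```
250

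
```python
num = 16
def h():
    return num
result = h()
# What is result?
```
16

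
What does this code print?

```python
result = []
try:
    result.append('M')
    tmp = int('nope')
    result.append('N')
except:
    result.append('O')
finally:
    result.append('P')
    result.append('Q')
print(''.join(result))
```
MOPQ

Code before exception runs, then except, then all of finally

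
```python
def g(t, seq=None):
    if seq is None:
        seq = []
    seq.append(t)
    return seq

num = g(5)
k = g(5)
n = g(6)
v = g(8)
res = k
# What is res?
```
[5]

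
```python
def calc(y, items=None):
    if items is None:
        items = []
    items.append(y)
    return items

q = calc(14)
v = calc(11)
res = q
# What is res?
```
[14]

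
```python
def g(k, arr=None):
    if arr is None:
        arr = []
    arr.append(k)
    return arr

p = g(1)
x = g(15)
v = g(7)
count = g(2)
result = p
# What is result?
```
[1]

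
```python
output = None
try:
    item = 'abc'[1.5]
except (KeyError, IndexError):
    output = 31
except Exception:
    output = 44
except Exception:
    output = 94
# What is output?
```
44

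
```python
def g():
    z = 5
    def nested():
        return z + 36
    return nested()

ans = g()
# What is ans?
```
41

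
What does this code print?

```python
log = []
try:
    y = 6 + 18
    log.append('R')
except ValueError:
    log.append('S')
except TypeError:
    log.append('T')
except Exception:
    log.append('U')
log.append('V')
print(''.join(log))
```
RV

No exception, try block completes normally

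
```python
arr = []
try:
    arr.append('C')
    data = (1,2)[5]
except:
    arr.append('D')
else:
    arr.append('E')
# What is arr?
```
['C', 'D']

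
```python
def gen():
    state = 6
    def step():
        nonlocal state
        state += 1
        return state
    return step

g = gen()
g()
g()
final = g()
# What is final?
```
9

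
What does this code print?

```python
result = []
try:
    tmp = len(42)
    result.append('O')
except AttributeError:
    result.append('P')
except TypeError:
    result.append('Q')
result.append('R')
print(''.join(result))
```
QR

TypeError is caught by its specific handler, not AttributeError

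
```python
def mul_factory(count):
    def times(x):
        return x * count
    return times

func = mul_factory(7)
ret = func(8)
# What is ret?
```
56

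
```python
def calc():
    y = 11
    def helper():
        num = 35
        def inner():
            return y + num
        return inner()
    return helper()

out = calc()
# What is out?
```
46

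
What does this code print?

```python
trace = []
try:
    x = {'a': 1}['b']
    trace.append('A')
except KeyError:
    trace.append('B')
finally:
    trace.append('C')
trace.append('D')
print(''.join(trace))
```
BCD

finally always runs, even after exception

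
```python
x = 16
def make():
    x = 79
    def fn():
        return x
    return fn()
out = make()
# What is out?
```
79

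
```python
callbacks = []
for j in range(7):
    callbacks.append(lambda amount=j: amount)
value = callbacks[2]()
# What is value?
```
2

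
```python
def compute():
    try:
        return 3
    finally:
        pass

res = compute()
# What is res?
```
3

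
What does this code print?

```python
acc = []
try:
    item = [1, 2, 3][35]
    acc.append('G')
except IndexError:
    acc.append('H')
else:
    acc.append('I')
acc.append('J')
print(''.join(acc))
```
HJ

else block skipped when exception is caught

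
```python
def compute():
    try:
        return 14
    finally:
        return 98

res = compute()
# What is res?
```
98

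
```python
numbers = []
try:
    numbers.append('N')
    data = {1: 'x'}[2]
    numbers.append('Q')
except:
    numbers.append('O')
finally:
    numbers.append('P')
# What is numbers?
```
['N', 'O', 'P']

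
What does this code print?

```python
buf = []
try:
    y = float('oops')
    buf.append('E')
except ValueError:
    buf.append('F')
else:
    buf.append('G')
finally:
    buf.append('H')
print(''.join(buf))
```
FH

Exception: except runs, else skipped, finally runs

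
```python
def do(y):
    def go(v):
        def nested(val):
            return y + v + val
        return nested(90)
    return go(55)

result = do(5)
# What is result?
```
150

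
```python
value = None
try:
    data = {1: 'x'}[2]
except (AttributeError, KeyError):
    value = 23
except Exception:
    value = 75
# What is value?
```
23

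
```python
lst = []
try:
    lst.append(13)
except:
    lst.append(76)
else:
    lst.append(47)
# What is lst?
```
[13, 47]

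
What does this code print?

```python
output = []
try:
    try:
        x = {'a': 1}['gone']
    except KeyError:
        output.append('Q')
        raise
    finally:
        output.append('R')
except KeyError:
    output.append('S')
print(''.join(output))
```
QRS

finally runs before re-raised exception propagates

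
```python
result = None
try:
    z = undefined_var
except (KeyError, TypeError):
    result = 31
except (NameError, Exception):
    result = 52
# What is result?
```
52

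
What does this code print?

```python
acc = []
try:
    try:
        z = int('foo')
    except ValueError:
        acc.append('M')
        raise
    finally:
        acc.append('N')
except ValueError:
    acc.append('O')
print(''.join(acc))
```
MNO

finally runs before re-raised exception propagates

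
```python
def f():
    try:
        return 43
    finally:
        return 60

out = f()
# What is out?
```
60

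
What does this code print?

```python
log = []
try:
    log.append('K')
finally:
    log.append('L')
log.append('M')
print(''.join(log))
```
KLM

try/finally without except, no exception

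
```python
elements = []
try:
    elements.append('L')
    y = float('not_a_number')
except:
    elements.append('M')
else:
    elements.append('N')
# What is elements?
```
['L', 'M']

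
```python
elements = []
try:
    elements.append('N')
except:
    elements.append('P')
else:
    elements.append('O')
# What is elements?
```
['N', 'O']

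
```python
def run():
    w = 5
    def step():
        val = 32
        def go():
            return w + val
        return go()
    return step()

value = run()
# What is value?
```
37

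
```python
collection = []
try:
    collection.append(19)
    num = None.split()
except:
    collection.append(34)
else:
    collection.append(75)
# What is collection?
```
[19, 34]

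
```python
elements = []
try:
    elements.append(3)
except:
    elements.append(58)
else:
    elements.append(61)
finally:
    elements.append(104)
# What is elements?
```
[3, 61, 104]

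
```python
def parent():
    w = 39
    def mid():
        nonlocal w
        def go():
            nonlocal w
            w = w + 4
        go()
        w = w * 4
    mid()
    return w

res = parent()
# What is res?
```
172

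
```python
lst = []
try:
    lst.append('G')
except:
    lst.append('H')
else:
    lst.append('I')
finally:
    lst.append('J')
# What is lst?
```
['G', 'I', 'J']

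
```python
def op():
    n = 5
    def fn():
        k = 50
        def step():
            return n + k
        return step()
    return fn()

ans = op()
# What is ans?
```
55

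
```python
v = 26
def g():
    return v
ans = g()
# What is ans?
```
26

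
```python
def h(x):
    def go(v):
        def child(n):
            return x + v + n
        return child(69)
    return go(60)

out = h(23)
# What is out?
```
152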